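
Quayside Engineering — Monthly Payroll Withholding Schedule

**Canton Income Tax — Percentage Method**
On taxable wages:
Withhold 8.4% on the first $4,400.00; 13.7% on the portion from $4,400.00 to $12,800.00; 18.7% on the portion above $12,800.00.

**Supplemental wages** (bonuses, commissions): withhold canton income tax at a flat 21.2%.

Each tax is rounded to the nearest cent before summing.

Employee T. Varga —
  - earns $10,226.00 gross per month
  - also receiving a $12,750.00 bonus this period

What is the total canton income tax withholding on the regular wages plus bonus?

$3,870.76

Canton Income Tax: taxable = $10,226.00
  $369.60 + 13.7% × ($10,226.00 − $4,400.00) = $369.60 + 13.7% × $5,826.00 = $1,167.76
Supplemental (21.2% flat on bonus): 21.2% × $12,750.00 = $2,703.00
Total canton income tax: $1,167.76 + $2,703.00 = $3,870.76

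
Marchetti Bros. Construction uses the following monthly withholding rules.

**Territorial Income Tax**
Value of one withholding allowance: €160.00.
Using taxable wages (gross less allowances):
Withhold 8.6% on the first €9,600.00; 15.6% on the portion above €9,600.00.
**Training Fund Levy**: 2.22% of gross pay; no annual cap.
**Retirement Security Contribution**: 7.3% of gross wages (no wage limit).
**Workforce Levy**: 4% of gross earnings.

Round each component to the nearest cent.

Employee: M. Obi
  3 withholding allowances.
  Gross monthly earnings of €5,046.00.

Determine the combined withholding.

€1,074.90

Territorial Income Tax: taxable = €5,046.00 − 3×€160.00 = €4,566.00
  8.6% × €4,566.00 = €392.68
Training Fund Levy: 2.22% × €5,046.00 = €112.02
Retirement Security Contribution: 7.3% × €5,046.00 = €368.36
Workforce Levy: 4% × €5,046.00 = €201.84
Total: €392.68 + €112.02 + €368.36 + €201.84 = €1,074.90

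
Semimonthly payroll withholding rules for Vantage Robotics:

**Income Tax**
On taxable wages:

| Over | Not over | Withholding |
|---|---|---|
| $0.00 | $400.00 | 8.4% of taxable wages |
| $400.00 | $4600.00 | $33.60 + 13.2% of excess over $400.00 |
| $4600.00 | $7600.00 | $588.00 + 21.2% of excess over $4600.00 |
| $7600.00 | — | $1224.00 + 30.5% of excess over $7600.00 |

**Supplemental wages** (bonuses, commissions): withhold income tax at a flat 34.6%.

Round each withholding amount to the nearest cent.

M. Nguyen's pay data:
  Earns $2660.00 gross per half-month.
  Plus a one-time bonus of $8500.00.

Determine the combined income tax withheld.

$3272.92

Income Tax: taxable = $2660.00
  $33.60 + 13.2% × ($2660.00 − $400.00) = $33.60 + 13.2% × $2260.00 = $331.92
Supplemental (34.6% flat on bonus): 34.6% × $8500.00 = $2941.00
Total income tax: $331.92 + $2941.00 = $3272.92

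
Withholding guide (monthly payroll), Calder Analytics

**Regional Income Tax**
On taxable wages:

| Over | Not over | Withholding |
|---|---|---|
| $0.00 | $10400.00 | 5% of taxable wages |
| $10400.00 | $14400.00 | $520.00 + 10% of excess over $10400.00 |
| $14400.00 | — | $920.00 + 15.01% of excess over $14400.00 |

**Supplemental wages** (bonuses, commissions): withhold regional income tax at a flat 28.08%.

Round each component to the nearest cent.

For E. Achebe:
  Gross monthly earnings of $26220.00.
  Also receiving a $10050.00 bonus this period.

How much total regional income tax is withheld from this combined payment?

Regional Income Tax: taxable = $26220.00
  $920.00 + 15.01% × ($26220.00 − $14400.00) = $920.00 + 15.01% × $11820.00 = $2694.18
Supplemental (28.08% flat on bonus): 28.08% × $10050.00 = $2822.04
Total regional income tax: $2694.18 + $2822.04 = $5516.22

$5516.22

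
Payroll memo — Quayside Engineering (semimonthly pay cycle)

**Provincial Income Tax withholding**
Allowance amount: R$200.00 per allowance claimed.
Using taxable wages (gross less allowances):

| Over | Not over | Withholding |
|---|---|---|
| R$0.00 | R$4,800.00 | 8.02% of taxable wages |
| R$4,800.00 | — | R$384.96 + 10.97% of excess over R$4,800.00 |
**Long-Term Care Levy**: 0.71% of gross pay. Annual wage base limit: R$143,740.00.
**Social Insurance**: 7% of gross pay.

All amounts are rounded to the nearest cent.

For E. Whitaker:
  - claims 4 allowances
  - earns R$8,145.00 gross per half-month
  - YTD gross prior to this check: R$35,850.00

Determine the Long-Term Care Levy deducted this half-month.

R$57.83

Long-Term Care Levy: 0.71% × R$8,145.00 = R$57.83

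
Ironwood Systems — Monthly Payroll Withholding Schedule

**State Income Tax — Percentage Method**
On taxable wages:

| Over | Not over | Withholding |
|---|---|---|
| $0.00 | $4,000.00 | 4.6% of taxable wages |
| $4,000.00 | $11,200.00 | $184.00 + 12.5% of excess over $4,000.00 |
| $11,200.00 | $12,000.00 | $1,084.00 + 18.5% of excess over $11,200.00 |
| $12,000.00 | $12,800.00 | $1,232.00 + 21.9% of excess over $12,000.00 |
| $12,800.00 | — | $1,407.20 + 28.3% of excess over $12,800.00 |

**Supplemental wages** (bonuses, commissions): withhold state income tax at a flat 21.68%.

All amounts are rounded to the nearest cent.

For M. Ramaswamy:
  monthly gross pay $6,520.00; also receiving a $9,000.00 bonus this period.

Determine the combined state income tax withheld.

$2,450.20

State Income Tax: taxable = $6,520.00
  $184.00 + 12.5% × ($6,520.00 − $4,000.00) = $184.00 + 12.5% × $2,520.00 = $499.00
Supplemental (21.68% flat on bonus): 21.68% × $9,000.00 = $1,951.20
Total state income tax: $499.00 + $1,951.20 = $2,450.20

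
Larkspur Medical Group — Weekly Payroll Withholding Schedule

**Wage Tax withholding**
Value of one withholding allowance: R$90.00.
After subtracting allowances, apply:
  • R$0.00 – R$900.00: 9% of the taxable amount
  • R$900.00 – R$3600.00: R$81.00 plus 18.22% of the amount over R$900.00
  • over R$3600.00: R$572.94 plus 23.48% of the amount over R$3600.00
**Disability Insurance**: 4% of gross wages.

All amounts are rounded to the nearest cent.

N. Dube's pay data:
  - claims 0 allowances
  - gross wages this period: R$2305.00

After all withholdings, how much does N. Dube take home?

Wage Tax: taxable = R$2305.00
  R$81.00 + 18.22% × (R$2305.00 − R$900.00) = R$81.00 + 18.22% × R$1405.00 = R$336.99
Disability Insurance: 4% × R$2305.00 = R$92.20
Total withheld: R$336.99 + R$92.20 = R$429.19
Net pay: R$2305.00 − R$429.19 = R$1875.81

R$1875.81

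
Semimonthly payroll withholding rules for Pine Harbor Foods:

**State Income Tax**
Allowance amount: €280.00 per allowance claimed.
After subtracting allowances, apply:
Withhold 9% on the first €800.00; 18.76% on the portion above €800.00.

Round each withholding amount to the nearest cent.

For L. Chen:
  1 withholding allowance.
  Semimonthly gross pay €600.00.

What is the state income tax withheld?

€28.80

State Income Tax: taxable = €600.00 − 1×€280.00 = €320.00
  9% × €320.00 = €28.80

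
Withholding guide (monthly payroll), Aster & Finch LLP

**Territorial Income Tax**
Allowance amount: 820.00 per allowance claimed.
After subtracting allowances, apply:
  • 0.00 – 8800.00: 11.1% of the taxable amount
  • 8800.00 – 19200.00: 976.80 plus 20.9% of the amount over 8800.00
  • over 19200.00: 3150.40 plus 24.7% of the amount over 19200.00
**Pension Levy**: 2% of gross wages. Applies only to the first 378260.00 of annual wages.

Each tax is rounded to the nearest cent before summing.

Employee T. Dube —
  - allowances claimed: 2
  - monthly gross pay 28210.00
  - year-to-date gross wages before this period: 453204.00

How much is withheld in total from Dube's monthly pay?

Territorial Income Tax: taxable = 28210.00 − 2×820.00 = 26570.00
  3150.40 + 24.7% × (26570.00 − 19200.00) = 3150.40 + 24.7% × 7370.00 = 4970.79
Pension Levy: YTD 453204.00 ≥ cap 378260.00 → 0.00
Total: 4970.79 + 0.00 = 4970.79

4970.79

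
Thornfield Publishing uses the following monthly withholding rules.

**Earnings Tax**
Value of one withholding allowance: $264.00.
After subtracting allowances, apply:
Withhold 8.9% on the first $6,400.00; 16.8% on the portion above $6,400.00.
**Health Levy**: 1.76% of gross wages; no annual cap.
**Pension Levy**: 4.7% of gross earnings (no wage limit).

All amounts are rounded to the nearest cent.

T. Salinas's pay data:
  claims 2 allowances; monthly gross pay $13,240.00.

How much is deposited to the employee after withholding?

$10,754.68

Earnings Tax: taxable = $13,240.00 − 2×$264.00 = $12,712.00
  $569.60 + 16.8% × ($12,712.00 − $6,400.00) = $569.60 + 16.8% × $6,312.00 = $1,630.02
Health Levy: 1.76% × $13,240.00 = $233.02
Pension Levy: 4.7% × $13,240.00 = $622.28
Total withheld: $1,630.02 + $233.02 + $622.28 = $2,485.32
Net pay: $13,240.00 − $2,485.32 = $10,754.68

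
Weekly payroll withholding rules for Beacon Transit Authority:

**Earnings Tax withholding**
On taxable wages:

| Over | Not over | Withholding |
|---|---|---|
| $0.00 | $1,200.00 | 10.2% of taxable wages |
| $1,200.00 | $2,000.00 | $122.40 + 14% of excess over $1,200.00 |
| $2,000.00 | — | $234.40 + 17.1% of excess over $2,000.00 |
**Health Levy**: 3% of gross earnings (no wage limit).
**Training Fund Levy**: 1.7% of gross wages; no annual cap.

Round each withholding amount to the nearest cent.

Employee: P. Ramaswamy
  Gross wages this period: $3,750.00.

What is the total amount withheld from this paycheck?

Earnings Tax: taxable = $3,750.00
  $234.40 + 17.1% × ($3,750.00 − $2,000.00) = $234.40 + 17.1% × $1,750.00 = $533.65
Health Levy: 3% × $3,750.00 = $112.50
Training Fund Levy: 1.7% × $3,750.00 = $63.75
Total: $533.65 + $112.50 + $63.75 = $709.90

$709.90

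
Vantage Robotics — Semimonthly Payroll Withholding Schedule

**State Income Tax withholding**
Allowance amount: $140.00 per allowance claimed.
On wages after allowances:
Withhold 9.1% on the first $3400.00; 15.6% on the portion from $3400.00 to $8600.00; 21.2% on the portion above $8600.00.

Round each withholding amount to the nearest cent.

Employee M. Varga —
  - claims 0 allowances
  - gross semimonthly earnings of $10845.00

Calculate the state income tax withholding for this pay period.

State Income Tax: taxable = $10845.00
  $1120.60 + 21.2% × ($10845.00 − $8600.00) = $1120.60 + 21.2% × $2245.00 = $1596.54

$1596.54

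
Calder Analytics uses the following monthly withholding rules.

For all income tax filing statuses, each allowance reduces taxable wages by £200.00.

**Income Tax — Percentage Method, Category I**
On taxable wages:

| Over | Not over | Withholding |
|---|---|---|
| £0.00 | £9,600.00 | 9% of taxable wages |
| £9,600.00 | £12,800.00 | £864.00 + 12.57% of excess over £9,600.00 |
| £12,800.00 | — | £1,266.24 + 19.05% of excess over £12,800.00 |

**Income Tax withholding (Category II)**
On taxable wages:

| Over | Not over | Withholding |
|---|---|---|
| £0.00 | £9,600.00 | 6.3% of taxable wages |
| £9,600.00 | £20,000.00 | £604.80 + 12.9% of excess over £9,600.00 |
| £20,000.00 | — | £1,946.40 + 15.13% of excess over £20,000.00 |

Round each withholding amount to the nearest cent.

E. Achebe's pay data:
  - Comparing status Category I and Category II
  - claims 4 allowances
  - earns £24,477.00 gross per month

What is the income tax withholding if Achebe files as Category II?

Income Tax (Category II): taxable = £24,477.00 − 4×£200.00 = £23,677.00
  £1,946.40 + 15.13% × (£23,677.00 − £20,000.00) = £1,946.40 + 15.13% × £3,677.00 = £2,502.73

£2,502.73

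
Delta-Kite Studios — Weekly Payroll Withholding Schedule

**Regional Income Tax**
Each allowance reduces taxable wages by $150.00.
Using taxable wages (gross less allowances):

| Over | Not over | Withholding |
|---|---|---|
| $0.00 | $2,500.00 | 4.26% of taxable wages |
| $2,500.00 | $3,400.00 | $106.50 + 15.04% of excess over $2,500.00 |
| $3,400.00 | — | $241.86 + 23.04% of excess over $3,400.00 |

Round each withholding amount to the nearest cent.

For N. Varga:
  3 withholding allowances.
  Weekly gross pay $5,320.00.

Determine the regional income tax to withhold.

Regional Income Tax: taxable = $5,320.00 − 3×$150.00 = $4,870.00
  $241.86 + 23.04% × ($4,870.00 − $3,400.00) = $241.86 + 23.04% × $1,470.00 = $580.55

$580.55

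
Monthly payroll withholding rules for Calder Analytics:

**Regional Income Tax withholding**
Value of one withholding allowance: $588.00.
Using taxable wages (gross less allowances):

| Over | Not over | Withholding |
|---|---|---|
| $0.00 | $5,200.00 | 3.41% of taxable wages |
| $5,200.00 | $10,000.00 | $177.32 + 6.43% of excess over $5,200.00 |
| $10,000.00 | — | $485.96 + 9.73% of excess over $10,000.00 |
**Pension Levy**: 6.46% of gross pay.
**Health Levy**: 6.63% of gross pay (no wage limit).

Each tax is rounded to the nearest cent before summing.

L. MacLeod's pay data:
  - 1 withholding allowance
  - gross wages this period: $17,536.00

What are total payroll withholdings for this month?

$3,457.47

Regional Income Tax: taxable = $17,536.00 − 1×$588.00 = $16,948.00
  $485.96 + 9.73% × ($16,948.00 − $10,000.00) = $485.96 + 9.73% × $6,948.00 = $1,162.00
Pension Levy: 6.46% × $17,536.00 = $1,132.83
Health Levy: 6.63% × $17,536.00 = $1,162.64
Total: $1,162.00 + $1,132.83 + $1,162.64 = $3,457.47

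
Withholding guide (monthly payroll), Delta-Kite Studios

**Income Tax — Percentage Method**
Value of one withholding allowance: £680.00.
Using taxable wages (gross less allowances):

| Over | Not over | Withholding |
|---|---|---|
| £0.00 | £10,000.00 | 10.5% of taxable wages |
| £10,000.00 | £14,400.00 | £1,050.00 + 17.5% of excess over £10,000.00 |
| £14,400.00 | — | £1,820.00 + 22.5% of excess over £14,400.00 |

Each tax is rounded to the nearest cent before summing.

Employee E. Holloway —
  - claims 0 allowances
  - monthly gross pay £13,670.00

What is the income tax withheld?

Income Tax: taxable = £13,670.00
  £1,050.00 + 17.5% × (£13,670.00 − £10,000.00) = £1,050.00 + 17.5% × £3,670.00 = £1,692.25

£1,692.25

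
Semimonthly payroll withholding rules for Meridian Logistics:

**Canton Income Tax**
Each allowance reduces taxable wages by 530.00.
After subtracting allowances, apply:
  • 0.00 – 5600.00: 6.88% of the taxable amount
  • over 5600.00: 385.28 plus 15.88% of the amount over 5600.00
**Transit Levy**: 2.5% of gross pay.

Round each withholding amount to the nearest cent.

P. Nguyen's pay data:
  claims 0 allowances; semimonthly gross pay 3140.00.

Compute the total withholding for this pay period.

294.53

Canton Income Tax: taxable = 3140.00
  6.88% × 3140.00 = 216.03
Transit Levy: 2.5% × 3140.00 = 78.50
Total: 216.03 + 78.50 = 294.53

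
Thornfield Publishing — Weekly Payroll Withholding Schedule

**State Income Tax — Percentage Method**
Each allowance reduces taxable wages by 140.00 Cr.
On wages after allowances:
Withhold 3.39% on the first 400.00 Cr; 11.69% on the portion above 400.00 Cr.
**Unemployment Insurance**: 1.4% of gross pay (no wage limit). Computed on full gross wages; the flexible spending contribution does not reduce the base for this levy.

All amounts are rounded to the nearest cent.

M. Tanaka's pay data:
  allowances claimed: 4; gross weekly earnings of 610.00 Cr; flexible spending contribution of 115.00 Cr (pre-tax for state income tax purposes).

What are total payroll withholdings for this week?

State Income Tax: taxable = 610.00 Cr − 115.00 Cr − 4×140.00 Cr = -65.00 Cr
  Taxable ≤ 0 → 0.00 Cr
Unemployment Insurance: 1.4% × 610.00 Cr = 8.54 Cr
Total: 0.00 Cr + 8.54 Cr = 8.54 Cr

8.54 Cr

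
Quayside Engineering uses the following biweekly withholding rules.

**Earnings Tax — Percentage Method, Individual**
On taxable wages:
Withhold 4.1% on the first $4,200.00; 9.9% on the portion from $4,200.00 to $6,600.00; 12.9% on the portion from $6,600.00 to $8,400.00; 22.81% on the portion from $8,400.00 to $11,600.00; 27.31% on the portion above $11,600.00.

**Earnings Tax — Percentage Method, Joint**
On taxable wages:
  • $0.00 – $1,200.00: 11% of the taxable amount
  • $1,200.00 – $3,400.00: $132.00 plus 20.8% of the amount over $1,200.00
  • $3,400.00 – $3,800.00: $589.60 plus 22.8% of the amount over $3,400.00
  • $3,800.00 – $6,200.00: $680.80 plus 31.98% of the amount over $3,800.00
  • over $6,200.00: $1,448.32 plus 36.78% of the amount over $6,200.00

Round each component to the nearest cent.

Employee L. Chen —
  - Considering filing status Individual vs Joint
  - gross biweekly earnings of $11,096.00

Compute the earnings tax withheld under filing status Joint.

$3,249.07

Earnings Tax (Joint): taxable = $11,096.00
  $1,448.32 + 36.78% × ($11,096.00 − $6,200.00) = $1,448.32 + 36.78% × $4,896.00 = $3,249.07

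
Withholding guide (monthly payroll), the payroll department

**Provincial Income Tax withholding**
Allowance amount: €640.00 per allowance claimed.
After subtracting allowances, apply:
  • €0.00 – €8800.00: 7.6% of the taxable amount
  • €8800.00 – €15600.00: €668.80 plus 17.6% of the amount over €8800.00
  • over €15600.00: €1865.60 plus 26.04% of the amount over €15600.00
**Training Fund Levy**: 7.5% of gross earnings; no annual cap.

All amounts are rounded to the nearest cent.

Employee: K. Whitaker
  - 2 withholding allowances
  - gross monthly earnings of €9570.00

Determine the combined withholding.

€1347.79

Provincial Income Tax: taxable = €9570.00 − 2×€640.00 = €8290.00
  7.6% × €8290.00 = €630.04
Training Fund Levy: 7.5% × €9570.00 = €717.75
Total: €630.04 + €717.75 = €1347.79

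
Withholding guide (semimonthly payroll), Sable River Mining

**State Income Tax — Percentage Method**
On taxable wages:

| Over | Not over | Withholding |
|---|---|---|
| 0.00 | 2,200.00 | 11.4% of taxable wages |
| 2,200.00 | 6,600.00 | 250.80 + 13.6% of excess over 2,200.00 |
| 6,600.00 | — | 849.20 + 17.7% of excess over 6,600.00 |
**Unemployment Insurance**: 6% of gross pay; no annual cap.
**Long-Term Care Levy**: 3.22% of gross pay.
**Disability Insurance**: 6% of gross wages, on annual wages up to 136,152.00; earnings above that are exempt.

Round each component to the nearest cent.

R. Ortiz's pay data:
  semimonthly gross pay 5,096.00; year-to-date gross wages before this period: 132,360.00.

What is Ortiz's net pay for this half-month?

3,753.97

State Income Tax: taxable = 5,096.00
  250.80 + 13.6% × (5,096.00 − 2,200.00) = 250.80 + 13.6% × 2,896.00 = 644.66
Unemployment Insurance: 6% × 5,096.00 = 305.76
Long-Term Care Levy: 3.22% × 5,096.00 = 164.09
Disability Insurance: cap 136,152.00 − YTD 132,360.00 = 3,792.00 subject; 6% × 3,792.00 = 227.52
Total withheld: 644.66 + 305.76 + 164.09 + 227.52 = 1,342.03
Net pay: 5,096.00 − 1,342.03 = 3,753.97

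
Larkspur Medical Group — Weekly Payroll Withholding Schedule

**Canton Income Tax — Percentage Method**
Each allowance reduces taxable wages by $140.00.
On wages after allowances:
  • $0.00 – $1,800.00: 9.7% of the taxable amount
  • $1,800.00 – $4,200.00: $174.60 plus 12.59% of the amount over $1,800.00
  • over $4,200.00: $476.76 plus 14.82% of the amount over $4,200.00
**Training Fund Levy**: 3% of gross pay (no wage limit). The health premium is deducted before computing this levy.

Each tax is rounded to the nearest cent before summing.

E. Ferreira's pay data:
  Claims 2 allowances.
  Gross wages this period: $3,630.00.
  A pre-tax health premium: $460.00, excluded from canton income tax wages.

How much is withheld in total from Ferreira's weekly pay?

Canton Income Tax: taxable = $3,630.00 − $460.00 − 2×$140.00 = $2,890.00
  $174.60 + 12.59% × ($2,890.00 − $1,800.00) = $174.60 + 12.59% × $1,090.00 = $311.83
Training Fund Levy: 3% × $3,170.00 = $95.10
Total: $311.83 + $95.10 = $406.93

$406.93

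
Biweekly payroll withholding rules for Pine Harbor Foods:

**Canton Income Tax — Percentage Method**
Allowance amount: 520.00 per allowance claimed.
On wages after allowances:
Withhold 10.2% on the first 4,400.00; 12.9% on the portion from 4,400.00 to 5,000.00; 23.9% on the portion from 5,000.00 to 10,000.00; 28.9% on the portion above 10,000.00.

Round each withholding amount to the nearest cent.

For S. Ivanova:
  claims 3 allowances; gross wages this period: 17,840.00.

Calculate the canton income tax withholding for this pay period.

Canton Income Tax: taxable = 17,840.00 − 3×520.00 = 16,280.00
  1,721.20 + 28.9% × (16,280.00 − 10,000.00) = 1,721.20 + 28.9% × 6,280.00 = 3,536.12

3,536.12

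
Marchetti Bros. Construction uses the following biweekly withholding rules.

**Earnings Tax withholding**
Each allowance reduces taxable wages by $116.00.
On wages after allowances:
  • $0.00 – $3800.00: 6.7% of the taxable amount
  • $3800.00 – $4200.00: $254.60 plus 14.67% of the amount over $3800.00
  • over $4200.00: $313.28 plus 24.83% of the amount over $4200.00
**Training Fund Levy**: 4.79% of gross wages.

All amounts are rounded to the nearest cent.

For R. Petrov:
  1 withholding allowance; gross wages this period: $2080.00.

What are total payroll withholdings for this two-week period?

$231.22

Earnings Tax: taxable = $2080.00 − 1×$116.00 = $1964.00
  6.7% × $1964.00 = $131.59
Training Fund Levy: 4.79% × $2080.00 = $99.63
Total: $131.59 + $99.63 = $231.22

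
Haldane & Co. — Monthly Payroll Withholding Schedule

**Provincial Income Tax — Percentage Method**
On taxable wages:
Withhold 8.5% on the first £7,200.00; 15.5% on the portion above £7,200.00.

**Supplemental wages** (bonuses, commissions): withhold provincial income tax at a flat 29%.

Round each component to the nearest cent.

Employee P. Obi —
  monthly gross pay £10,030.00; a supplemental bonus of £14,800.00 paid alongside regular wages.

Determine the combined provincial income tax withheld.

Provincial Income Tax: taxable = £10,030.00
  £612.00 + 15.5% × (£10,030.00 − £7,200.00) = £612.00 + 15.5% × £2,830.00 = £1,050.65
Supplemental (29% flat on bonus): 29% × £14,800.00 = £4,292.00
Total provincial income tax: £1,050.65 + £4,292.00 = £5,342.65

£5,342.65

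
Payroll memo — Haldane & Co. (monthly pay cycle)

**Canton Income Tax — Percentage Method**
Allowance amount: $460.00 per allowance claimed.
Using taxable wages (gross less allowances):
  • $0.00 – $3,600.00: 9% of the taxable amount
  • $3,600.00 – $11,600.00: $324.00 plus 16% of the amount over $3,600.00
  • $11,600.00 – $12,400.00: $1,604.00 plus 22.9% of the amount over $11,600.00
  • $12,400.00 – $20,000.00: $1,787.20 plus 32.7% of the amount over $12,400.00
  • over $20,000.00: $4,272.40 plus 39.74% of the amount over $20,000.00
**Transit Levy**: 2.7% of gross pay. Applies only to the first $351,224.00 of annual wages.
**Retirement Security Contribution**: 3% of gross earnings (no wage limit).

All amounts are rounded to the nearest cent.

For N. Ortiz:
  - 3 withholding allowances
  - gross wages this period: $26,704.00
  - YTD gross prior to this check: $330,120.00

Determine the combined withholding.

Canton Income Tax: taxable = $26,704.00 − 3×$460.00 = $25,324.00
  $4,272.40 + 39.74% × ($25,324.00 − $20,000.00) = $4,272.40 + 39.74% × $5,324.00 = $6,388.16
Transit Levy: cap $351,224.00 − YTD $330,120.00 = $21,104.00 subject; 2.7% × $21,104.00 = $569.81
Retirement Security Contribution: 3% × $26,704.00 = $801.12
Total: $6,388.16 + $569.81 + $801.12 = $7,759.09

$7,759.09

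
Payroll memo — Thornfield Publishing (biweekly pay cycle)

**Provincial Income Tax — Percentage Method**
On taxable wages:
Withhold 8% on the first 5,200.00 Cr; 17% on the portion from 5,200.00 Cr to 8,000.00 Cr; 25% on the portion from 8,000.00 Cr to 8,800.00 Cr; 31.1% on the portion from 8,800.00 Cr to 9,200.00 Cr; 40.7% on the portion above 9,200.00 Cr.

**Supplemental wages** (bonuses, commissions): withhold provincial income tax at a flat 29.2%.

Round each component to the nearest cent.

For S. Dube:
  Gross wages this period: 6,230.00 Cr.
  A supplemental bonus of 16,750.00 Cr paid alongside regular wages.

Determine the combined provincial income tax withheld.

5,482.10 Cr

Provincial Income Tax: taxable = 6,230.00 Cr
  416.00 Cr + 17% × (6,230.00 Cr − 5,200.00 Cr) = 416.00 Cr + 17% × 1,030.00 Cr = 591.10 Cr
Supplemental (29.2% flat on bonus): 29.2% × 16,750.00 Cr = 4,891.00 Cr
Total provincial income tax: 591.10 Cr + 4,891.00 Cr = 5,482.10 Cr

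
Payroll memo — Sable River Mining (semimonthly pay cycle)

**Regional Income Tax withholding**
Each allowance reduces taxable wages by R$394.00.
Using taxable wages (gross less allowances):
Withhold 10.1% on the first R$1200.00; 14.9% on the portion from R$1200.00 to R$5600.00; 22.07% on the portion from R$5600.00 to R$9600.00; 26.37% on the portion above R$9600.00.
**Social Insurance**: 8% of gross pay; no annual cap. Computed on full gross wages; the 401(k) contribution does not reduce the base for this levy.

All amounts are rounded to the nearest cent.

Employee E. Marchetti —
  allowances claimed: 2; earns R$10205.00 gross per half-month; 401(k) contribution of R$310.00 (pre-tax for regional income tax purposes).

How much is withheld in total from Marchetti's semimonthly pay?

R$2367.19

Regional Income Tax: taxable = R$10205.00 − R$310.00 − 2×R$394.00 = R$9107.00
  R$776.80 + 22.07% × (R$9107.00 − R$5600.00) = R$776.80 + 22.07% × R$3507.00 = R$1550.79
Social Insurance: 8% × R$10205.00 = R$816.40
Total: R$1550.79 + R$816.40 = R$2367.19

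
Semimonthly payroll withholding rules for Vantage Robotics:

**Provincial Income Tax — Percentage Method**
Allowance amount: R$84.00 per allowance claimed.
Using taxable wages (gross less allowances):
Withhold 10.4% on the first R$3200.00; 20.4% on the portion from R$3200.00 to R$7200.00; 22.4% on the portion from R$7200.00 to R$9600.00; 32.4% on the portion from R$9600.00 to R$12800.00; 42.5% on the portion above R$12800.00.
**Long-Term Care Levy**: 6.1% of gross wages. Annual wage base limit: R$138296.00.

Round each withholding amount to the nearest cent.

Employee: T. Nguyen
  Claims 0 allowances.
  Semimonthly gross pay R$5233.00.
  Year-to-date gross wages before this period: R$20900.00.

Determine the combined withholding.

Provincial Income Tax: taxable = R$5233.00
  R$332.80 + 20.4% × (R$5233.00 − R$3200.00) = R$332.80 + 20.4% × R$2033.00 = R$747.53
Long-Term Care Levy: 6.1% × R$5233.00 = R$319.21
Total: R$747.53 + R$319.21 = R$1066.74

R$1066.74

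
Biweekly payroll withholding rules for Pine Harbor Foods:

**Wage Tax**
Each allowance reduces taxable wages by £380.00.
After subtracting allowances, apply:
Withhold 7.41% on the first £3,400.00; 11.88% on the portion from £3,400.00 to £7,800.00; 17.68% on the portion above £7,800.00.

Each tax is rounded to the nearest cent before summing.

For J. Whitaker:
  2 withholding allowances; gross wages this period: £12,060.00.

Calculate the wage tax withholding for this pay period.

Wage Tax: taxable = £12,060.00 − 2×£380.00 = £11,300.00
  £774.66 + 17.68% × (£11,300.00 − £7,800.00) = £774.66 + 17.68% × £3,500.00 = £1,393.46

£1,393.46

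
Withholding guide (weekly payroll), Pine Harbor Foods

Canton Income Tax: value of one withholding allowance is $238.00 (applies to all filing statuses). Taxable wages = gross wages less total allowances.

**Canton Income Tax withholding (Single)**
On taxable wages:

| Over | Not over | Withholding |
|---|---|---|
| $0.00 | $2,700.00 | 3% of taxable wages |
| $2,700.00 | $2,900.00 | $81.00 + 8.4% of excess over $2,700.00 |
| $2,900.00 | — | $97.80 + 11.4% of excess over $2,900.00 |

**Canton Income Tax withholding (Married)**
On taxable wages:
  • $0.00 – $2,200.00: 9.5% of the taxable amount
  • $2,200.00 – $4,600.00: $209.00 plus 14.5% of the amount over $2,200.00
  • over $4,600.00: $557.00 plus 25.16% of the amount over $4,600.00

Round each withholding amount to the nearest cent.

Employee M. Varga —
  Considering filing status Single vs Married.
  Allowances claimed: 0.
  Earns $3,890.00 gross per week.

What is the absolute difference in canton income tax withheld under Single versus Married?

$243.39

Canton Income Tax (Single): taxable = $3,890.00
  $97.80 + 11.4% × ($3,890.00 − $2,900.00) = $97.80 + 11.4% × $990.00 = $210.66
Canton Income Tax (Married): taxable = $3,890.00
  $209.00 + 14.5% × ($3,890.00 − $2,200.00) = $209.00 + 14.5% × $1,690.00 = $454.05
Difference: |$210.66 − $454.05| = $243.39 (higher under Married)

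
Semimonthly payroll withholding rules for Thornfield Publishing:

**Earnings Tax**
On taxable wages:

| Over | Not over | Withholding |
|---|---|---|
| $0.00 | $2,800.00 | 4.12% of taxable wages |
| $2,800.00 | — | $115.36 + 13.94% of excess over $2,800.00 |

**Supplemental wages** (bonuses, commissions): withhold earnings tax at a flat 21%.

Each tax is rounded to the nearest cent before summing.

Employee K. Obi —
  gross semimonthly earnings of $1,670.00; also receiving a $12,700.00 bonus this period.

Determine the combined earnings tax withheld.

Earnings Tax: taxable = $1,670.00
  4.12% × $1,670.00 = $68.80
Supplemental (21% flat on bonus): 21% × $12,700.00 = $2,667.00
Total earnings tax: $68.80 + $2,667.00 = $2,735.80

$2,735.80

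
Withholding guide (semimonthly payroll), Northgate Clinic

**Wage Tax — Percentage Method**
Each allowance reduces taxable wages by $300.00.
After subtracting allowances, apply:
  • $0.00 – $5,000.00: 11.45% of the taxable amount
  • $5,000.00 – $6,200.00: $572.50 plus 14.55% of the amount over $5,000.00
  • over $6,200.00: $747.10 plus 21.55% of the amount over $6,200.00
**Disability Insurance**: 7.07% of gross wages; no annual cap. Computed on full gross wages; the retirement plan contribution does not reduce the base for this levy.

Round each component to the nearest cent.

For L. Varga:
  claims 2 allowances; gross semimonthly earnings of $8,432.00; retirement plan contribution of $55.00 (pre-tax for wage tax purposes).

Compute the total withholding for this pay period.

$1,683.08

Wage Tax: taxable = $8,432.00 − $55.00 − 2×$300.00 = $7,777.00
  $747.10 + 21.55% × ($7,777.00 − $6,200.00) = $747.10 + 21.55% × $1,577.00 = $1,086.94
Disability Insurance: 7.07% × $8,432.00 = $596.14
Total: $1,086.94 + $596.14 = $1,683.08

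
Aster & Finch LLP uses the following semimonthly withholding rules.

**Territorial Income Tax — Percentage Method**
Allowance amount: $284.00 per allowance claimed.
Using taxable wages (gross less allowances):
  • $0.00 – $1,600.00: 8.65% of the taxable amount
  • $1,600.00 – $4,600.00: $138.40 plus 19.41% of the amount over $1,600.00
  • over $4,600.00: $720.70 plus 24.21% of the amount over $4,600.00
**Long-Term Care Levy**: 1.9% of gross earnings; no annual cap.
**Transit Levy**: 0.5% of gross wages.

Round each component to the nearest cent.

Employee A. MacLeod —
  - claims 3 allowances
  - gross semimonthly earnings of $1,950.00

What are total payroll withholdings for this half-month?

$141.78

Territorial Income Tax: taxable = $1,950.00 − 3×$284.00 = $1,098.00
  8.65% × $1,098.00 = $94.98
Long-Term Care Levy: 1.9% × $1,950.00 = $37.05
Transit Levy: 0.5% × $1,950.00 = $9.75
Total: $94.98 + $37.05 + $9.75 = $141.78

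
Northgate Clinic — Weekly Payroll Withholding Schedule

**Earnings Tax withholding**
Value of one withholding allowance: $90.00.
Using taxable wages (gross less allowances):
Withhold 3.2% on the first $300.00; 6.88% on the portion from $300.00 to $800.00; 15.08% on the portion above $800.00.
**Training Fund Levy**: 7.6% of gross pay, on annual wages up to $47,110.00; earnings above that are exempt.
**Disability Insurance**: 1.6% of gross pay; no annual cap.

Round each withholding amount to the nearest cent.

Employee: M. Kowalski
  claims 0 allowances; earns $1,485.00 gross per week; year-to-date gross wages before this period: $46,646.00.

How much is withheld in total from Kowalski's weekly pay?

$206.32

Earnings Tax: taxable = $1,485.00
  $44.00 + 15.08% × ($1,485.00 − $800.00) = $44.00 + 15.08% × $685.00 = $147.30
Training Fund Levy: cap $47,110.00 − YTD $46,646.00 = $464.00 subject; 7.6% × $464.00 = $35.26
Disability Insurance: 1.6% × $1,485.00 = $23.76
Total: $147.30 + $35.26 + $23.76 = $206.32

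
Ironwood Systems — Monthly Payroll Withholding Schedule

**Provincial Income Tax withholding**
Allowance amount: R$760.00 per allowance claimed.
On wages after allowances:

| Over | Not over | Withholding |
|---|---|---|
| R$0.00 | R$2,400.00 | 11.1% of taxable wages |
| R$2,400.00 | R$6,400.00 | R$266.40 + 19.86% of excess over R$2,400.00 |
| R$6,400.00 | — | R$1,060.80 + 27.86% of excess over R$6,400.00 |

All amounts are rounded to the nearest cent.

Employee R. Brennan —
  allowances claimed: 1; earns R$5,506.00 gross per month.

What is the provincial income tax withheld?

R$732.32

Provincial Income Tax: taxable = R$5,506.00 − 1×R$760.00 = R$4,746.00
  R$266.40 + 19.86% × (R$4,746.00 − R$2,400.00) = R$266.40 + 19.86% × R$2,346.00 = R$732.32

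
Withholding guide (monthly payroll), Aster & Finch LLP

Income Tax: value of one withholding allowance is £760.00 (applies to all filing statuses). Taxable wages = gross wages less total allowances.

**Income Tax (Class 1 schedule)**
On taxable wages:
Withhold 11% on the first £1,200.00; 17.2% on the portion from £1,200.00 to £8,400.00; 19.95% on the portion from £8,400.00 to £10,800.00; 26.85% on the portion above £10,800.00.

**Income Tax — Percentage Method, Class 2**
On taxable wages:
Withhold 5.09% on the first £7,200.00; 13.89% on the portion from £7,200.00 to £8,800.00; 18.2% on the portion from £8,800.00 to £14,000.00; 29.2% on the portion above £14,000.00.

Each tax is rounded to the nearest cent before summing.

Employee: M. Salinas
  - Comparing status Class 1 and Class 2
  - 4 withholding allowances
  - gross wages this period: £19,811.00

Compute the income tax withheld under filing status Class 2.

£2,344.25

Income Tax (Class 2): taxable = £19,811.00 − 4×£760.00 = £16,771.00
  £1,535.12 + 29.2% × (£16,771.00 − £14,000.00) = £1,535.12 + 29.2% × £2,771.00 = £2,344.25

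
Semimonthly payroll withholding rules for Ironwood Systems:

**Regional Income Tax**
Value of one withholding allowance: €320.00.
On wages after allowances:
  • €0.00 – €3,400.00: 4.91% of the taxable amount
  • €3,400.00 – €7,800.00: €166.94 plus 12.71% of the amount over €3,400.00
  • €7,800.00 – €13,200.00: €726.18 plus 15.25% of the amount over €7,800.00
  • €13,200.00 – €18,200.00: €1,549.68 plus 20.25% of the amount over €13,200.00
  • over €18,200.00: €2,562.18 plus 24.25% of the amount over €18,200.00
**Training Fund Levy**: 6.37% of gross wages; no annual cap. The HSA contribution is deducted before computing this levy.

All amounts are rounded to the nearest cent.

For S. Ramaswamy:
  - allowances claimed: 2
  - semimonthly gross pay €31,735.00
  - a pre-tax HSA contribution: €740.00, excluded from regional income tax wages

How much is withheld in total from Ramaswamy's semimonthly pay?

Regional Income Tax: taxable = €31,735.00 − €740.00 − 2×€320.00 = €30,355.00
  €2,562.18 + 24.25% × (€30,355.00 − €18,200.00) = €2,562.18 + 24.25% × €12,155.00 = €5,509.77
Training Fund Levy: 6.37% × €30,995.00 = €1,974.38
Total: €5,509.77 + €1,974.38 = €7,484.15

€7,484.15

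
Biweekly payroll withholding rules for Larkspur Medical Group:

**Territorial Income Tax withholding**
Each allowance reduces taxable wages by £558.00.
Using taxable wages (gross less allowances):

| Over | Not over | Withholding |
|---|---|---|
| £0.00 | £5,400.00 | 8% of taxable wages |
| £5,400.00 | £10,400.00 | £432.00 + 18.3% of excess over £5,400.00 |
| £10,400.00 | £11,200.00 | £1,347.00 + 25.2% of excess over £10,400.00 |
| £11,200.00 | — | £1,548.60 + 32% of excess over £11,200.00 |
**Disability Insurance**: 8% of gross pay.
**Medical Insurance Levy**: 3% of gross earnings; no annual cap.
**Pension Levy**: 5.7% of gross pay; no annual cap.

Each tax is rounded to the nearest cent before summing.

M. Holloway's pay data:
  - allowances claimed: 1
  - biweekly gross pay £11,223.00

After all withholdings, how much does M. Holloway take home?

£7,934.98

Territorial Income Tax: taxable = £11,223.00 − 1×£558.00 = £10,665.00
  £1,347.00 + 25.2% × (£10,665.00 − £10,400.00) = £1,347.00 + 25.2% × £265.00 = £1,413.78
Disability Insurance: 8% × £11,223.00 = £897.84
Medical Insurance Levy: 3% × £11,223.00 = £336.69
Pension Levy: 5.7% × £11,223.00 = £639.71
Total withheld: £1,413.78 + £897.84 + £336.69 + £639.71 = £3,288.02
Net pay: £11,223.00 − £3,288.02 = £7,934.98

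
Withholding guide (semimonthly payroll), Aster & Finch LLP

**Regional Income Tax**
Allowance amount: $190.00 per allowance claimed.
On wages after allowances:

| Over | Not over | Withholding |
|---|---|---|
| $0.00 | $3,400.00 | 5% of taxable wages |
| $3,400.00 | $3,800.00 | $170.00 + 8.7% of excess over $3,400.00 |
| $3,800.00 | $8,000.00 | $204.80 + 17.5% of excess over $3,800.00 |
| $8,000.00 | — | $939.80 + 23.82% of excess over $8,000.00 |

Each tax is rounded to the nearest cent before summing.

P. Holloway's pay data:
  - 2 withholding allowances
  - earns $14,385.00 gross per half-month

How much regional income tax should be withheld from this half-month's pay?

$2,370.19

Regional Income Tax: taxable = $14,385.00 − 2×$190.00 = $14,005.00
  $939.80 + 23.82% × ($14,005.00 − $8,000.00) = $939.80 + 23.82% × $6,005.00 = $2,370.19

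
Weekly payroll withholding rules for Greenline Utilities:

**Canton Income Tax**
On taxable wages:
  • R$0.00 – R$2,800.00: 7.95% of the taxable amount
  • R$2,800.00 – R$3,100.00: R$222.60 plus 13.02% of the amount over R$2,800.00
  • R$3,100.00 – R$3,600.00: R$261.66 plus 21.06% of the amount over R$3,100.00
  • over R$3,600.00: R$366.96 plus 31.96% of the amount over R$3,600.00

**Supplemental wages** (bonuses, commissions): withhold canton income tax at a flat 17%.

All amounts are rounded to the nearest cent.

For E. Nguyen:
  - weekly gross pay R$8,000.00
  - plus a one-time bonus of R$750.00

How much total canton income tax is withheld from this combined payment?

R$1,900.70

Canton Income Tax: taxable = R$8,000.00
  R$366.96 + 31.96% × (R$8,000.00 − R$3,600.00) = R$366.96 + 31.96% × R$4,400.00 = R$1,773.20
Supplemental (17% flat on bonus): 17% × R$750.00 = R$127.50
Total canton income tax: R$1,773.20 + R$127.50 = R$1,900.70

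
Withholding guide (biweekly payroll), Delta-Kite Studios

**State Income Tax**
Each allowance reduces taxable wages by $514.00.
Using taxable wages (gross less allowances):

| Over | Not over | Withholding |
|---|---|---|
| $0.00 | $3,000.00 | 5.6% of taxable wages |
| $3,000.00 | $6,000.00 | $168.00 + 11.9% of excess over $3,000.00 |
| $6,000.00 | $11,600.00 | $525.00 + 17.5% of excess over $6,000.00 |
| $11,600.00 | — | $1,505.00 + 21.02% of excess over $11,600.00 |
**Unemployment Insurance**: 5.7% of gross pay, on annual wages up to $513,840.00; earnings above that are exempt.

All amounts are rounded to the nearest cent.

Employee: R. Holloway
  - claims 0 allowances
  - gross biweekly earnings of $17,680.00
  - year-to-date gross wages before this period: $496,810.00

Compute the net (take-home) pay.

State Income Tax: taxable = $17,680.00
  $1,505.00 + 21.02% × ($17,680.00 − $11,600.00) = $1,505.00 + 21.02% × $6,080.00 = $2,783.02
Unemployment Insurance: cap $513,840.00 − YTD $496,810.00 = $17,030.00 subject; 5.7% × $17,030.00 = $970.71
Total withheld: $2,783.02 + $970.71 = $3,753.73
Net pay: $17,680.00 − $3,753.73 = $13,926.27

$13,926.27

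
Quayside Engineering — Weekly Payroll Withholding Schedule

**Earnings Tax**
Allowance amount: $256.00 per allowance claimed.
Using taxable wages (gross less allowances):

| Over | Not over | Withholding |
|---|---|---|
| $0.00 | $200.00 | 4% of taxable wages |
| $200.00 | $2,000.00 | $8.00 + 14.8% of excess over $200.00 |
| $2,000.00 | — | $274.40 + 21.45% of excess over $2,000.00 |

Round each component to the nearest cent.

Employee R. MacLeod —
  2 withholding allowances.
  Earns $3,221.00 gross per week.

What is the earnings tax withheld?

Earnings Tax: taxable = $3,221.00 − 2×$256.00 = $2,709.00
  $274.40 + 21.45% × ($2,709.00 − $2,000.00) = $274.40 + 21.45% × $709.00 = $426.48

$426.48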